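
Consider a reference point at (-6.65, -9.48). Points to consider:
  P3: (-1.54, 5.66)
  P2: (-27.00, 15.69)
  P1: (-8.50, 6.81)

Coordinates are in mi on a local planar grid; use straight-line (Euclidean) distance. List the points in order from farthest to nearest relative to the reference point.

Computing each straight-line distance from (-6.65, -9.48):
P2 (-27.00, 15.69): 32.4 mi
P1 (-8.50, 6.81): 16.4 mi
P3 (-1.54, 5.66): 16.0 mi

P2, P1, P3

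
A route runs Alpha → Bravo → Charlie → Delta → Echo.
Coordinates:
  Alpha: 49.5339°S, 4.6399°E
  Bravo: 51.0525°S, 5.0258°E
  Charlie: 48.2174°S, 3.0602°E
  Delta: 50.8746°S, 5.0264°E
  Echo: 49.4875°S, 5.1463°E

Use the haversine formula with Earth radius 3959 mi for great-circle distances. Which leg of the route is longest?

Bravo–Charlie

Leg distances:
Alpha→Bravo: 106.3 mi
Bravo→Charlie: 214.7 mi
Charlie→Delta: 203.7 mi
Delta→Echo: 96.0 mi
The longest leg is Bravo–Charlie at 214.7 mi.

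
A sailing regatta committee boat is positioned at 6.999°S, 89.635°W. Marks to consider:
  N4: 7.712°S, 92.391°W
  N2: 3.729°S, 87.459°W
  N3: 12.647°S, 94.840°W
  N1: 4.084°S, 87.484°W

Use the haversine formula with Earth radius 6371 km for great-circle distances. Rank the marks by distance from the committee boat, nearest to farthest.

N4, N1, N2, N3

Computing each great-circle distance from 6.999°S, 89.635°W:
N4 7.712°S, 92.391°W: 314.1 km
N1 4.084°S, 87.484°W: 402.1 km
N2 3.729°S, 87.459°W: 436.2 km
N3 12.647°S, 94.840°W: 848.1 km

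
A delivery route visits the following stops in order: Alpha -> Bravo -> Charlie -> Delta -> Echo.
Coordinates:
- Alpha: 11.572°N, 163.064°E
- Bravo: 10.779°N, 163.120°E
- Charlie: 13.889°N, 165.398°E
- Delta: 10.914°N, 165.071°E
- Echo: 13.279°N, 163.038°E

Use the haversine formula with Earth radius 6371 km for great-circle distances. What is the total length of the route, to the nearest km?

Leg distances:
Alpha→Bravo: 88.4 km  (cumulative 88.4 km)
Bravo→Charlie: 425.2 km  (cumulative 513.6 km)
Charlie→Delta: 332.7 km  (cumulative 846.3 km)
Delta→Echo: 343.5 km  (cumulative 1189.8 km)
Total route length ≈ 1190 km.

1190 km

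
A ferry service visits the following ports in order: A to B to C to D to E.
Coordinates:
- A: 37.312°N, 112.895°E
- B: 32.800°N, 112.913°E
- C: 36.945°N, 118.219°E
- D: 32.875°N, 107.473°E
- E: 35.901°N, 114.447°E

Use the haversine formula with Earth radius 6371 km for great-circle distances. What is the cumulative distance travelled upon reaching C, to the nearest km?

Leg distances:
A→B: 501.7 km  (cumulative 501.7 km)
B→C: 668.2 km  (cumulative 1169.9 km)
Cumulative distance at C ≈ 1170 km.

1170 km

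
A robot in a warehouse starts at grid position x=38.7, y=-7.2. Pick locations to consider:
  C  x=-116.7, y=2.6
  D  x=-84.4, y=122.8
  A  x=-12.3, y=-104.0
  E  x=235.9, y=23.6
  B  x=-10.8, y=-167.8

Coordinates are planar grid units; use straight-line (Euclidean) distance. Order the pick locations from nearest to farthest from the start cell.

Distance from the start cell at x=38.7, y=-7.2 to each:
A x=-12.3, y=-104.0: 109.4
C x=-116.7, y=2.6: 155.7
B x=-10.8, y=-167.8: 168.1
D x=-84.4, y=122.8: 179.0
E x=235.9, y=23.6: 199.6

A, C, B, D, E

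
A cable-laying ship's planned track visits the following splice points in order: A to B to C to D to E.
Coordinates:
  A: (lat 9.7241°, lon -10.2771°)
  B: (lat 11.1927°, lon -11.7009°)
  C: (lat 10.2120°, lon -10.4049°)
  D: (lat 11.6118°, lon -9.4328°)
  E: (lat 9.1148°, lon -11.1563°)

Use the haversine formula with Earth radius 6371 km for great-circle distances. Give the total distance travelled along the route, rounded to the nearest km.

Leg distances:
A→B: 225.6 km  (cumulative 225.6 km)
B→C: 178.7 km  (cumulative 404.3 km)
C→D: 188.4 km  (cumulative 592.7 km)
D→E: 335.6 km  (cumulative 928.3 km)
Total route length ≈ 928 km.

928 km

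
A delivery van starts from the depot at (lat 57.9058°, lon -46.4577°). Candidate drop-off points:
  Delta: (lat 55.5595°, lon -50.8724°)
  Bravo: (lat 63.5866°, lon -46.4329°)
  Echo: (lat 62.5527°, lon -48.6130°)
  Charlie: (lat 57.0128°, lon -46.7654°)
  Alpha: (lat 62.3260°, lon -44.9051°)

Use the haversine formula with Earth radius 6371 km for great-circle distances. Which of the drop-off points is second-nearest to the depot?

Distance to each, sorted:
Charlie: 101.0 km
Delta: 374.8 km
Alpha: 498.9 km
Echo: 530.2 km
Bravo: 631.7 km
The second-nearest is Delta at 374.8 km.

Delta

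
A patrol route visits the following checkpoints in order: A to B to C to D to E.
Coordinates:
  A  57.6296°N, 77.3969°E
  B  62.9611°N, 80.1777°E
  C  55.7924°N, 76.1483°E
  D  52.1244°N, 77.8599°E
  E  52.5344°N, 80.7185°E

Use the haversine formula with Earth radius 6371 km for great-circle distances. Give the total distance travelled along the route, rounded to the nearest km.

2063 km

Leg distances:
A→B: 612.2 km  (cumulative 612.2 km)
B→C: 828.8 km  (cumulative 1440.9 km)
C→D: 422.9 km  (cumulative 1863.8 km)
D→E: 199.5 km  (cumulative 2063.4 km)
Total route length ≈ 2063 km.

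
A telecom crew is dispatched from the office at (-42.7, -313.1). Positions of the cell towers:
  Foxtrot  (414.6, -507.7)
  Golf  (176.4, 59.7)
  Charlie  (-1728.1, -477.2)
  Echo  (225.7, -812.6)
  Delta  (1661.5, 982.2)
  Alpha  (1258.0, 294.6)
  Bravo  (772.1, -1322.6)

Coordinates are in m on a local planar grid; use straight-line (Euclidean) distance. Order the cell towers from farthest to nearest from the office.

Distances from the office:
Delta (1661.5, 982.2): 2140.6 m
Charlie (-1728.1, -477.2): 1693.4 m
Alpha (1258.0, 294.6): 1435.7 m
Bravo (772.1, -1322.6): 1297.3 m
Echo (225.7, -812.6): 567.0 m
Foxtrot (414.6, -507.7): 497.0 m
Golf (176.4, 59.7): 432.4 m

Delta, Charlie, Alpha, Bravo, Echo, Foxtrot, Golf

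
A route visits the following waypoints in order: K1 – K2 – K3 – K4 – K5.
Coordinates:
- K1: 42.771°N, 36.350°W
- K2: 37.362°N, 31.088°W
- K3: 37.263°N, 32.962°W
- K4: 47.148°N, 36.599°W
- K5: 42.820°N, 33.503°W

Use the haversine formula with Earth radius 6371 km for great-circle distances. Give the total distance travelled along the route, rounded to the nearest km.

Leg distances:
K1→K2: 749.5 km  (cumulative 749.5 km)
K2→K3: 166.1 km  (cumulative 915.6 km)
K3→K4: 1138.9 km  (cumulative 2054.5 km)
K4→K5: 539.2 km  (cumulative 2593.7 km)
Total route length ≈ 2594 km.

2594 km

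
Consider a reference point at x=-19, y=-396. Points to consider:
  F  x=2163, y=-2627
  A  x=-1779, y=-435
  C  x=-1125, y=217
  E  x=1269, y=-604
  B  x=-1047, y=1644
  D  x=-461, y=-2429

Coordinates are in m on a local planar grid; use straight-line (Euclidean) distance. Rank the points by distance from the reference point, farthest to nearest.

Distance from the reference point at x=-19, y=-396 to each:
F x=2163, y=-2627: 3120.7 m
B x=-1047, y=1644: 2284.4 m
D x=-461, y=-2429: 2080.5 m
A x=-1779, y=-435: 1760.4 m
E x=1269, y=-604: 1304.7 m
C x=-1125, y=217: 1264.5 m

F, B, D, A, E, C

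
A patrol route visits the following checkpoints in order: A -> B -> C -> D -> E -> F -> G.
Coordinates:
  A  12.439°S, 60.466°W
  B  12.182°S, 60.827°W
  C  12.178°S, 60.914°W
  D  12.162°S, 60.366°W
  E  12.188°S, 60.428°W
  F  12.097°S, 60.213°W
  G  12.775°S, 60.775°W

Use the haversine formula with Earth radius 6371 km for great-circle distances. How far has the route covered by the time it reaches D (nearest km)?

118 km

Leg distances:
A→B: 48.5 km  (cumulative 48.5 km)
B→C: 9.5 km  (cumulative 58.0 km)
C→D: 59.6 km  (cumulative 117.6 km)
Cumulative distance at D ≈ 118 km.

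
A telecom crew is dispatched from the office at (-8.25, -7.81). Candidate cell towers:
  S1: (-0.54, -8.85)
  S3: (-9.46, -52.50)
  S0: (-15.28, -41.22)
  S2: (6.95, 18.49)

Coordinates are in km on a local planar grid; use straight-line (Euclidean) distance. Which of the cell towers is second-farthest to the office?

Distance to each, sorted:
S3: 44.7 km
S0: 34.1 km
S2: 30.4 km
S1: 7.8 km
The second-farthest is S0 at 34.1 km.

S0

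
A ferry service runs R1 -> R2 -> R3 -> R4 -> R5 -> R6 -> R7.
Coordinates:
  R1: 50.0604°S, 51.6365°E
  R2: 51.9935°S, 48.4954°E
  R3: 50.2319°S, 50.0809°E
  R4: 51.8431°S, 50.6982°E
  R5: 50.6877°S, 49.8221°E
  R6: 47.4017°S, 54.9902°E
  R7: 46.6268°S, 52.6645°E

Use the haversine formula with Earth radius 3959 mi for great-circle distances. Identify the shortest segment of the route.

Leg distances:
R1→R2: 191.0 mi
R2→R3: 139.8 mi
R3→R4: 114.5 mi
R4→R5: 88.4 mi
R5→R6: 326.0 mi
R6→R7: 121.9 mi
The shortest leg is R4–R5 at 88.4 mi.

R4–R5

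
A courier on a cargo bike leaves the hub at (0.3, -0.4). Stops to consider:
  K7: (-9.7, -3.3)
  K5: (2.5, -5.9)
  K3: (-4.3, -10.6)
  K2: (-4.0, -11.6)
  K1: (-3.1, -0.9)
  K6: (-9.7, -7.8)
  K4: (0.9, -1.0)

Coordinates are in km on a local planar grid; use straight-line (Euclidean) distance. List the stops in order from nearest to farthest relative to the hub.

K4, K1, K5, K7, K3, K2, K6

Distances from the hub:
K4 (0.9, -1.0): 0.8 km
K1 (-3.1, -0.9): 3.4 km
K5 (2.5, -5.9): 5.9 km
K7 (-9.7, -3.3): 10.4 km
K3 (-4.3, -10.6): 11.2 km
K2 (-4.0, -11.6): 12.0 km
K6 (-9.7, -7.8): 12.4 km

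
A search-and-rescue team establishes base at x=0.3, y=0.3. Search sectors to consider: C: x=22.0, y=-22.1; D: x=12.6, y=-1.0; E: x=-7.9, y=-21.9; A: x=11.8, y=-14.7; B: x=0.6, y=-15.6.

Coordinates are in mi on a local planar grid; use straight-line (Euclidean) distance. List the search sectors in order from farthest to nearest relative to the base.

C, E, A, B, D

Computing each straight-line distance from x=0.3, y=0.3:
C x=22.0, y=-22.1: 31.2 mi
E x=-7.9, y=-21.9: 23.7 mi
A x=11.8, y=-14.7: 18.9 mi
B x=0.6, y=-15.6: 15.9 mi
D x=12.6, y=-1.0: 12.4 mi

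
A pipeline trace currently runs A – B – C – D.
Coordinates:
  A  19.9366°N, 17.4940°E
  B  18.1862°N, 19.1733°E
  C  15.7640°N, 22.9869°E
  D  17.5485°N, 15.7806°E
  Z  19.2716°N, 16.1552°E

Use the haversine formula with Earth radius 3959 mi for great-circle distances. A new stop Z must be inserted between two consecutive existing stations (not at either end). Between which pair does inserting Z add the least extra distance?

Added distance for inserting Z between each consecutive pair:
A–B: 146.5 mi
B–C: 419.9 mi
C–D: 140.1 mi
Smallest added distance is 140.1 mi, inserting between C and D.

between C and D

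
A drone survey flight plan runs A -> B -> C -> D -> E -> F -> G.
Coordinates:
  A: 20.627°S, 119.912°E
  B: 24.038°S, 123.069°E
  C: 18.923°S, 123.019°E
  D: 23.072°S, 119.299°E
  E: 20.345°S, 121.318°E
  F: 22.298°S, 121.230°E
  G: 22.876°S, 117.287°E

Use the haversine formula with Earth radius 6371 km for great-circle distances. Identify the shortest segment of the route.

Leg distances:
A→B: 499.2 km
B→C: 568.8 km
C→D: 601.6 km
D→E: 368.0 km
E→F: 217.4 km
F→G: 409.9 km
The shortest leg is E–F at 217.4 km.

E–F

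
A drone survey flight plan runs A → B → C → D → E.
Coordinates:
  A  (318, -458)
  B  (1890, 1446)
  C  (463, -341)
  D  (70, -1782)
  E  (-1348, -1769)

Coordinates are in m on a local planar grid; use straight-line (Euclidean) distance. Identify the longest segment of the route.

Leg distances:
A→B: 2469.1 m
B→C: 2286.9 m
C→D: 1493.6 m
D→E: 1418.1 m
The longest leg is A–B at 2469.1 m.

A–B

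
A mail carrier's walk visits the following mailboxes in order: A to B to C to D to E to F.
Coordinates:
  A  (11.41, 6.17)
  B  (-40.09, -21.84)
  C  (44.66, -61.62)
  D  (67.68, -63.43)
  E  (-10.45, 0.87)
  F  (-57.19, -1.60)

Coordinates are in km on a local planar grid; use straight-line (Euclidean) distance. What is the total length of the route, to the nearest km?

323 km

Leg distances:
A→B: 58.6 km  (cumulative 58.6 km)
B→C: 93.6 km  (cumulative 152.2 km)
C→D: 23.1 km  (cumulative 175.3 km)
D→E: 101.2 km  (cumulative 276.5 km)
E→F: 46.8 km  (cumulative 323.3 km)
Total route length ≈ 323 km.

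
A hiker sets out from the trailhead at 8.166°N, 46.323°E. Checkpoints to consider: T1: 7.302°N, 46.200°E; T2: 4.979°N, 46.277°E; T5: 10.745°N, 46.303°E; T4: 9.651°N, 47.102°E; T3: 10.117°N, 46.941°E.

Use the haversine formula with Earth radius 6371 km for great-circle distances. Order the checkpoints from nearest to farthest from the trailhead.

T1, T4, T3, T5, T2

Computing each great-circle distance from 8.166°N, 46.323°E:
T1 7.302°N, 46.200°E: 97.0 km
T4 9.651°N, 47.102°E: 186.0 km
T3 10.117°N, 46.941°E: 227.3 km
T5 10.745°N, 46.303°E: 286.8 km
T2 4.979°N, 46.277°E: 354.4 km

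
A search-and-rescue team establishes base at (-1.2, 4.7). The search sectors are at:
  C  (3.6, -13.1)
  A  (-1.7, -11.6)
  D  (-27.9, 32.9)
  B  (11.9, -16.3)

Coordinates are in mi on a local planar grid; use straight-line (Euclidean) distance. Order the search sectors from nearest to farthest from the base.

Distance from the base at (-1.2, 4.7) to each:
A (-1.7, -11.6): 16.3 mi
C (3.6, -13.1): 18.4 mi
B (11.9, -16.3): 24.8 mi
D (-27.9, 32.9): 38.8 mi

A, C, B, D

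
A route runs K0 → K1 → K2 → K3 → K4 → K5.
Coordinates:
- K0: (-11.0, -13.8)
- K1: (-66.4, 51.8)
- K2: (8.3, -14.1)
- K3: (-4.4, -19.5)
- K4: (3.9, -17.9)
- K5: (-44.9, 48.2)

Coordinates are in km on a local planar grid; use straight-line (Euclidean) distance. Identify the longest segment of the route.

Leg distances:
K0→K1: 85.9 km
K1→K2: 99.6 km
K2→K3: 13.8 km
K3→K4: 8.5 km
K4→K5: 82.2 km
The longest leg is K1–K2 at 99.6 km.

K1–K2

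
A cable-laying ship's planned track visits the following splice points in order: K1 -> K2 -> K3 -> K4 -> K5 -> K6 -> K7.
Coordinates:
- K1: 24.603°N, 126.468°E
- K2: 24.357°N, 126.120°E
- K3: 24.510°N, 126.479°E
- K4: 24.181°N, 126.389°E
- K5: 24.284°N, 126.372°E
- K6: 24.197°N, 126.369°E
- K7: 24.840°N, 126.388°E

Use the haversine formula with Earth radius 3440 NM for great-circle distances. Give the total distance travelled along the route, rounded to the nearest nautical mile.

116 NM

Leg distances:
K1→K2: 24.1 NM  (cumulative 24.1 NM)
K2→K3: 21.7 NM  (cumulative 45.7 NM)
K3→K4: 20.4 NM  (cumulative 66.1 NM)
K4→K5: 6.3 NM  (cumulative 72.4 NM)
K5→K6: 5.2 NM  (cumulative 77.6 NM)
K6→K7: 38.6 NM  (cumulative 116.2 NM)
Total route length ≈ 116 NM.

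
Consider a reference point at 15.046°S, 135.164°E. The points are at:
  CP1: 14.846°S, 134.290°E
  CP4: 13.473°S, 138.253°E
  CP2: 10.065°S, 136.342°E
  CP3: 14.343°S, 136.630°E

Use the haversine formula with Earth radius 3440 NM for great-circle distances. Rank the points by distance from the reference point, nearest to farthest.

Computing each great-circle distance from 15.046°S, 135.164°E:
CP1 14.846°S, 134.290°E: 52.1 NM
CP3 14.343°S, 136.630°E: 95.0 NM
CP4 13.473°S, 138.253°E: 203.0 NM
CP2 10.065°S, 136.342°E: 306.9 NM

CP1, CP3, CP4, CP2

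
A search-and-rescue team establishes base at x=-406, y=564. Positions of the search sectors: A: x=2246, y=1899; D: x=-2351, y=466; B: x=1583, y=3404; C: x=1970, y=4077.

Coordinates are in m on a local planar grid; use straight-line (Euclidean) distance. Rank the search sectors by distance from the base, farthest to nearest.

C, B, A, D

Distances from the base:
C x=1970, y=4077: 4241.1 m
B x=1583, y=3404: 3467.2 m
A x=2246, y=1899: 2969.1 m
D x=-2351, y=466: 1947.5 m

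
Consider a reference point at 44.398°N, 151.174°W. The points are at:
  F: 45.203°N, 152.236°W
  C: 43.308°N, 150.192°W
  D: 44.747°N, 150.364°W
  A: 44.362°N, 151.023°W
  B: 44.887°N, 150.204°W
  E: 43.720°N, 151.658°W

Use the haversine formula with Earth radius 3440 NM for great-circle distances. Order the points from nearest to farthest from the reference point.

Computing each great-circle distance from 44.398°N, 151.174°W:
A 44.362°N, 151.023°W: 6.8 NM
D 44.747°N, 150.364°W: 40.5 NM
E 43.720°N, 151.658°W: 45.8 NM
B 44.887°N, 150.204°W: 50.8 NM
F 45.203°N, 152.236°W: 66.2 NM
C 43.308°N, 150.192°W: 78.0 NM

A, D, E, B, F, C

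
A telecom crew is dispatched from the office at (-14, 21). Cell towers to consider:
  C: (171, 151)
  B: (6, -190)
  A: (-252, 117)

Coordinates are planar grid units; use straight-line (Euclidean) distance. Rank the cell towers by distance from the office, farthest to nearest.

A, C, B

Computing each straight-line distance from (-14, 21):
A (-252, 117): 256.6
C (171, 151): 226.1
B (6, -190): 211.9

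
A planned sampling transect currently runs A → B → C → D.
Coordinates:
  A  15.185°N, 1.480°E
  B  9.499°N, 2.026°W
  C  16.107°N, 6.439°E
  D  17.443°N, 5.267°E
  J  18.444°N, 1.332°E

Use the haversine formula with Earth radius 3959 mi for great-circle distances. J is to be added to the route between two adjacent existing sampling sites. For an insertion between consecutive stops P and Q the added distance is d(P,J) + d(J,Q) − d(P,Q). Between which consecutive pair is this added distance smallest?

between B and C

Added distance for inserting J between each consecutive pair:
A–B: 424.5 mi
B–C: 301.0 mi
C–D: 520.8 mi
Smallest added distance is 301.0 mi, inserting between B and C.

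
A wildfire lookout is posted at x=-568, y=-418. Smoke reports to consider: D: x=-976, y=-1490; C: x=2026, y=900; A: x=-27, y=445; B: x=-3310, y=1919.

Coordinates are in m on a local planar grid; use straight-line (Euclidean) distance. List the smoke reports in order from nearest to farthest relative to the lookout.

Distances from the lookout:
A x=-27, y=445: 1018.6 m
D x=-976, y=-1490: 1147.0 m
C x=2026, y=900: 2909.6 m
B x=-3310, y=1919: 3602.8 m

A, D, C, B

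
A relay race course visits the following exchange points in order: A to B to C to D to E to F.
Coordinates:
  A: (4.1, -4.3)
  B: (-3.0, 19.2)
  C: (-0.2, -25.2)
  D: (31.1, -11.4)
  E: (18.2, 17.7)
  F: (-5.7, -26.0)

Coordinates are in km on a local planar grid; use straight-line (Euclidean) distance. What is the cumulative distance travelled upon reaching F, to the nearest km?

Leg distances:
A→B: 24.5 km  (cumulative 24.5 km)
B→C: 44.5 km  (cumulative 69.0 km)
C→D: 34.2 km  (cumulative 103.2 km)
D→E: 31.8 km  (cumulative 135.1 km)
E→F: 49.8 km  (cumulative 184.9 km)
Cumulative distance at F ≈ 185 km.

185 km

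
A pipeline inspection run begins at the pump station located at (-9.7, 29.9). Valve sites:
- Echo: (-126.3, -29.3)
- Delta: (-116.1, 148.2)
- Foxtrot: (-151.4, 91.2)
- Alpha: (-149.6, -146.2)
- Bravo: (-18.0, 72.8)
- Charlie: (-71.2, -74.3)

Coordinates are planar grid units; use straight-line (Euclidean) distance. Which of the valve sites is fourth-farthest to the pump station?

Distance to each, sorted:
Alpha: 224.9
Delta: 159.1
Foxtrot: 154.4
Echo: 130.8
Charlie: 121.0
Bravo: 43.7
The fourth-farthest is Echo at 130.8.

Echo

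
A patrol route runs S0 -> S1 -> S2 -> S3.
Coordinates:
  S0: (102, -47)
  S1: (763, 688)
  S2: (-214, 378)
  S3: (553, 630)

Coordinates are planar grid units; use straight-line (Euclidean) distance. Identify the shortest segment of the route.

Leg distances:
S0→S1: 988.5
S1→S2: 1025.0
S2→S3: 807.3
The shortest leg is S2–S3 at 807.3.

S2–S3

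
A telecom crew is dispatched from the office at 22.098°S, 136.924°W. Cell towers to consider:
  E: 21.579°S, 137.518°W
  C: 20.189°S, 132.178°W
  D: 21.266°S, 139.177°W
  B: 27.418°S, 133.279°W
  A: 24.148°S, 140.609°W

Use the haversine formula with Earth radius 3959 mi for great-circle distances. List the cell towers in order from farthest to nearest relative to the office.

B, C, A, D, E

Distance from the office at 22.098°S, 136.924°W to each:
B 27.418°S, 133.279°W: 432.9 mi
C 20.189°S, 132.178°W: 333.1 mi
A 24.148°S, 140.609°W: 273.7 mi
D 21.266°S, 139.177°W: 155.7 mi
E 21.579°S, 137.518°W: 52.3 mi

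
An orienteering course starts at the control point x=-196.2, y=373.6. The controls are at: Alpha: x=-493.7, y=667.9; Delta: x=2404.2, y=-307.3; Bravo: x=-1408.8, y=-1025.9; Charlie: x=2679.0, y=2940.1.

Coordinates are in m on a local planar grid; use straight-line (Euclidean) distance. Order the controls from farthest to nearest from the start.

Computing each straight-line distance from x=-196.2, y=373.6:
Charlie x=2679.0, y=2940.1: 3854.0 m
Delta x=2404.2, y=-307.3: 2688.1 m
Bravo x=-1408.8, y=-1025.9: 1851.8 m
Alpha x=-493.7, y=667.9: 418.5 m

Charlie, Delta, Bravo, Alpha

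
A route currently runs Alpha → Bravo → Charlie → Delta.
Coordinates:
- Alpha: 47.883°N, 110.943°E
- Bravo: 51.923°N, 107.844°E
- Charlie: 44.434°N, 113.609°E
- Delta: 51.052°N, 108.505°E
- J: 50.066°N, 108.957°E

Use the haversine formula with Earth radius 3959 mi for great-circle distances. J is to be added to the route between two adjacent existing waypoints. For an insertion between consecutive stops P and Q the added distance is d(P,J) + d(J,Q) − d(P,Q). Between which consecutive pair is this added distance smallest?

Added distance for inserting J between each consecutive pair:
Alpha–Bravo: 1.5 mi
Bravo–Charlie: 1.9 mi
Charlie–Delta: 2.1 mi
Smallest added distance is 1.5 mi, inserting between Alpha and Bravo.

between Alpha and Bravo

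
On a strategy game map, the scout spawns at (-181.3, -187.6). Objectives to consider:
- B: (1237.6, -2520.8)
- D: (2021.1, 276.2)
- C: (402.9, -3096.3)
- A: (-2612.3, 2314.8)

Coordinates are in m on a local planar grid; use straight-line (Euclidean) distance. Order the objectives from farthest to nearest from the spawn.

Computing each straight-line distance from (-181.3, -187.6):
A (-2612.3, 2314.8): 3488.8 m
C (402.9, -3096.3): 2966.8 m
B (1237.6, -2520.8): 2730.8 m
D (2021.1, 276.2): 2250.7 m

A, C, B, D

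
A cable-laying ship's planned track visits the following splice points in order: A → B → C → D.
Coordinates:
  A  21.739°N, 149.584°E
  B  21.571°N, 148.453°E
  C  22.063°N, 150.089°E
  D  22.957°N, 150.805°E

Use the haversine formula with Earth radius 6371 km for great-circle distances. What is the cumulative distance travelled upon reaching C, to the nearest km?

Leg distances:
A→B: 118.4 km  (cumulative 118.4 km)
B→C: 177.5 km  (cumulative 295.9 km)
Cumulative distance at C ≈ 296 km.

296 km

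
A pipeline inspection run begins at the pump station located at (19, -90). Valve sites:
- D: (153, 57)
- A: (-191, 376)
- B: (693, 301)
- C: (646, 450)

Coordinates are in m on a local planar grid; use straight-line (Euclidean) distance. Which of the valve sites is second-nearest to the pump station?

A

Distances from the pump station ((19, -90)):
D: 198.9 m
A: 511.1 m
B: 779.2 m
C: 827.5 m
The second-nearest is A at 511.1 m.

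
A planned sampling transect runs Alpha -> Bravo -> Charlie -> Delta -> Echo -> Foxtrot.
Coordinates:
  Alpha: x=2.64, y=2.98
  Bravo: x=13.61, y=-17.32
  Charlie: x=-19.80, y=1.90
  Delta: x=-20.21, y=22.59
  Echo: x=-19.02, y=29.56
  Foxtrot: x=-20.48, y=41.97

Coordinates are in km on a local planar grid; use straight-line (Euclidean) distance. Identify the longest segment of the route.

Bravo–Charlie

Leg distances:
Alpha→Bravo: 23.1 km
Bravo→Charlie: 38.5 km
Charlie→Delta: 20.7 km
Delta→Echo: 7.1 km
Echo→Foxtrot: 12.5 km
The longest leg is Bravo–Charlie at 38.5 km.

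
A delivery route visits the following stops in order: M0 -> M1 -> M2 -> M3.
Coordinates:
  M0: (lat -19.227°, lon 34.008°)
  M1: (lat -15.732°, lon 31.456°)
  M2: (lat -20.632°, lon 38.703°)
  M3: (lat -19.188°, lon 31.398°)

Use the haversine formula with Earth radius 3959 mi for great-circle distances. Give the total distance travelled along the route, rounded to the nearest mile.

1363 mi

Leg distances:
M0→M1: 294.3 mi  (cumulative 294.3 mi)
M1→M2: 583.7 mi  (cumulative 878.0 mi)
M2→M3: 484.9 mi  (cumulative 1362.9 mi)
Total route length ≈ 1363 mi.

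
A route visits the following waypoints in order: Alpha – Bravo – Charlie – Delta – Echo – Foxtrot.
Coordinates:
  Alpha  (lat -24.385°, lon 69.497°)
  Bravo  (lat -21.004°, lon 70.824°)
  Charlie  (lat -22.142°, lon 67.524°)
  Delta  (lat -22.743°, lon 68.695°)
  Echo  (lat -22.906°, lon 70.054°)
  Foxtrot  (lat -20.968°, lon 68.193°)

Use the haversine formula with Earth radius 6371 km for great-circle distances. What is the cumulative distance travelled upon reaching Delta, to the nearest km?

901 km

Leg distances:
Alpha→Bravo: 399.8 km  (cumulative 399.8 km)
Bravo→Charlie: 363.9 km  (cumulative 763.8 km)
Charlie→Delta: 137.7 km  (cumulative 901.4 km)
Cumulative distance at Delta ≈ 901 km.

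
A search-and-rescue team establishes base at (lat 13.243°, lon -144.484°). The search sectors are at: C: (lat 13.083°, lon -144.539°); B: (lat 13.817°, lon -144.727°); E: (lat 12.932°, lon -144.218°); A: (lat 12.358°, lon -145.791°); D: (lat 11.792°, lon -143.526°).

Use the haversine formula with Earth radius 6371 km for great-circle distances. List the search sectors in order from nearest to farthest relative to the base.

C, E, B, A, D

Computing each great-circle distance from (lat 13.243°, lon -144.484°):
C (lat 13.083°, lon -144.539°): 18.8 km
E (lat 12.932°, lon -144.218°): 45.0 km
B (lat 13.817°, lon -144.727°): 69.0 km
A (lat 12.358°, lon -145.791°): 172.5 km
D (lat 11.792°, lon -143.526°): 192.0 km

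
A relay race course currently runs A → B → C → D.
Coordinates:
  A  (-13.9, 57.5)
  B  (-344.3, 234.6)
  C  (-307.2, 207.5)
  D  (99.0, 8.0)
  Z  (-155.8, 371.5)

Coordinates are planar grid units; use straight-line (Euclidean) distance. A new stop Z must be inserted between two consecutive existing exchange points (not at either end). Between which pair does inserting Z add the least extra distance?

between A and B

Added distance for inserting Z between each consecutive pair:
A–B: 202.7
B–C: 410.2
C–D: 214.6
Smallest added distance is 202.7, inserting between A and B.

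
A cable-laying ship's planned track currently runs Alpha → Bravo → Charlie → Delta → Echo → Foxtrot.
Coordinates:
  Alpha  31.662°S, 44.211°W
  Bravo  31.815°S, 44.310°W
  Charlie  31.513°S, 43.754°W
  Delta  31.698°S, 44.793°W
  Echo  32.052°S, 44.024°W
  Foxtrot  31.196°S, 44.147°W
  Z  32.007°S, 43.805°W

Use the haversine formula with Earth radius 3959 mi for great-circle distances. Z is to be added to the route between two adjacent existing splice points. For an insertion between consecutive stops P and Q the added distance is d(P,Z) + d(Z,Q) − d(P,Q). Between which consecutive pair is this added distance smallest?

between Echo and Foxtrot

Added distance for inserting Z between each consecutive pair:
Alpha–Bravo: 54.1 mi
Bravo–Charlie: 27.9 mi
Charlie–Delta: 33.6 mi
Delta–Echo: 23.7 mi
Echo–Foxtrot: 13.2 mi
Smallest added distance is 13.2 mi, inserting between Echo and Foxtrot.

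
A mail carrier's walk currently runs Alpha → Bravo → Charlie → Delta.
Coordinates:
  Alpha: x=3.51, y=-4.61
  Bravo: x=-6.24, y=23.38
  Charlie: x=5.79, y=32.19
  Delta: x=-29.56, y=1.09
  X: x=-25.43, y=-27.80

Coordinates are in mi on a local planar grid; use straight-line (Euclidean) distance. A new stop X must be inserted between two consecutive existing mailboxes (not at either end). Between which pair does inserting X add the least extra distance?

Added distance for inserting X between each consecutive pair:
Alpha–Bravo: 62.1 mi
Bravo–Charlie: 107.4 mi
Charlie–Delta: 49.7 mi
Smallest added distance is 49.7 mi, inserting between Charlie and Delta.

between Charlie and Delta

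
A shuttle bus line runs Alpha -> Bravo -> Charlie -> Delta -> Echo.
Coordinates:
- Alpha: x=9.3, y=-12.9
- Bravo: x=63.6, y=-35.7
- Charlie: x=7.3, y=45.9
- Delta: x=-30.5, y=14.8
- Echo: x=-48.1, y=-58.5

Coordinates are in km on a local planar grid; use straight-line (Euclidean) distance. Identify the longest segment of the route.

Leg distances:
Alpha→Bravo: 58.9 km
Bravo→Charlie: 99.1 km
Charlie→Delta: 48.9 km
Delta→Echo: 75.4 km
The longest leg is Bravo–Charlie at 99.1 km.

Bravo–Charlie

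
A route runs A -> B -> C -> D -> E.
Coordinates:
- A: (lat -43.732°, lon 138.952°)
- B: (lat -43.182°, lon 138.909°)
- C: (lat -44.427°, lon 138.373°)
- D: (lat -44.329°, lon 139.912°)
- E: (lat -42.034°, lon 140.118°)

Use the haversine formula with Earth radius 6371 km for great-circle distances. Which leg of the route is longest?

Leg distances:
A→B: 61.3 km
B→C: 145.0 km
C→D: 122.8 km
D→E: 255.7 km
The longest leg is D–E at 255.7 km.

D–E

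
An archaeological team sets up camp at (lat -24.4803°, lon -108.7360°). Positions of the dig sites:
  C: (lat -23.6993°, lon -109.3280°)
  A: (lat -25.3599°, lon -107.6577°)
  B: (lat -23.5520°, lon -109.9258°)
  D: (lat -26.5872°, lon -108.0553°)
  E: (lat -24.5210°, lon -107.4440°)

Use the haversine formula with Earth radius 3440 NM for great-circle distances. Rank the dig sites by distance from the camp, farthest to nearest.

D, B, A, E, C

Distance from the camp at (lat -24.4803°, lon -108.7360°) to each:
D (lat -26.5872°, lon -108.0553°): 131.8 NM
B (lat -23.5520°, lon -109.9258°): 85.8 NM
A (lat -25.3599°, lon -107.6577°): 79.0 NM
E (lat -24.5210°, lon -107.4440°): 70.6 NM
C (lat -23.6993°, lon -109.3280°): 57.0 NM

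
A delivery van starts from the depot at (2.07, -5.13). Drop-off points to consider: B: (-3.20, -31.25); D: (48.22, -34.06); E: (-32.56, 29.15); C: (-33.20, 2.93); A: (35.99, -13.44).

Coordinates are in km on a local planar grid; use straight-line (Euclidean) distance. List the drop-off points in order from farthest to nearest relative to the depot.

Distances from the depot:
D (48.22, -34.06): 54.5 km
E (-32.56, 29.15): 48.7 km
C (-33.20, 2.93): 36.2 km
A (35.99, -13.44): 34.9 km
B (-3.20, -31.25): 26.6 km

D, E, C, A, B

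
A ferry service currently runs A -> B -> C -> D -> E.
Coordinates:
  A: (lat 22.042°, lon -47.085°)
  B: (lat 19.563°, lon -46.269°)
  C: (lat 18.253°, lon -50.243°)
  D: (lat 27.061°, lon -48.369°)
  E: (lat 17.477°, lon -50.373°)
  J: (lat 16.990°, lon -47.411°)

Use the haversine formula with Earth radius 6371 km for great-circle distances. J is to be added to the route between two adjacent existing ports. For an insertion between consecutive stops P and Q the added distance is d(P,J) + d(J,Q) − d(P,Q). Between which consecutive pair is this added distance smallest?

between B and C

Added distance for inserting J between each consecutive pair:
A–B: 584.9 km
B–C: 199.1 km
C–D: 457.5 km
D–E: 358.0 km
Smallest added distance is 199.1 km, inserting between B and C.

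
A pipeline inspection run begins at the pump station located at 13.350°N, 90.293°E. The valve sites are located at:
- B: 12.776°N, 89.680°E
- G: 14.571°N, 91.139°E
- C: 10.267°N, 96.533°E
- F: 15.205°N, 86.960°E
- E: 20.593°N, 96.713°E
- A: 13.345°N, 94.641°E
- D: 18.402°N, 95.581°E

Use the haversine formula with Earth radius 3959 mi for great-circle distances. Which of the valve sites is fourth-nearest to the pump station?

Distances from the pump station (13.350°N, 90.293°E):
B: 57.2 mi
G: 101.7 mi
F: 257.4 mi
A: 292.3 mi
C: 472.7 mi
D: 495.2 mi
E: 655.9 mi
The fourth-nearest is A at 292.3 mi.

A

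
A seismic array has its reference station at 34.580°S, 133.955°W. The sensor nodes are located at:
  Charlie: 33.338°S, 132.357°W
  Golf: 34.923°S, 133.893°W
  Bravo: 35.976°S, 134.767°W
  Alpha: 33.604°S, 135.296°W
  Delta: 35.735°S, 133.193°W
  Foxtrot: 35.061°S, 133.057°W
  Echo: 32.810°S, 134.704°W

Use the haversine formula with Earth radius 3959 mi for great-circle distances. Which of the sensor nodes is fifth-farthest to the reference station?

Distances from the reference station (34.580°S, 133.955°W):
Echo: 129.7 mi
Charlie: 125.5 mi
Bravo: 106.8 mi
Alpha: 102.2 mi
Delta: 90.7 mi
Foxtrot: 60.8 mi
Golf: 24.0 mi
The fifth-farthest is Delta at 90.7 mi.

Delta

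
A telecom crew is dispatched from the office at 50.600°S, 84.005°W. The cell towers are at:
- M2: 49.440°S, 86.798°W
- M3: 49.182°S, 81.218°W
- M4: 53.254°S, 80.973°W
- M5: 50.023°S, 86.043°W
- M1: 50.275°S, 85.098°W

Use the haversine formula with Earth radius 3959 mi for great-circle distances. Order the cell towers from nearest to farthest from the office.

Computing each great-circle distance from 50.600°S, 84.005°W:
M1 50.275°S, 85.098°W: 53.1 mi
M5 50.023°S, 86.043°W: 98.4 mi
M2 49.440°S, 86.798°W: 147.6 mi
M3 49.182°S, 81.218°W: 158.1 mi
M4 53.254°S, 80.973°W: 224.3 mi

M1, M5, M2, M3, M4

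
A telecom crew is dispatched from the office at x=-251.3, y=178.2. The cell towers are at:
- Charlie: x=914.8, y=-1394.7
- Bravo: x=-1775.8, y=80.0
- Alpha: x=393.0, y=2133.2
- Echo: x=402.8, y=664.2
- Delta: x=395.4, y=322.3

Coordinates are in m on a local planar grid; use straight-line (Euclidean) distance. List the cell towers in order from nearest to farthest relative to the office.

Delta, Echo, Bravo, Charlie, Alpha

Computing each straight-line distance from x=-251.3, y=178.2:
Delta x=395.4, y=322.3: 662.6 m
Echo x=402.8, y=664.2: 814.9 m
Bravo x=-1775.8, y=80.0: 1527.7 m
Charlie x=914.8, y=-1394.7: 1958.0 m
Alpha x=393.0, y=2133.2: 2058.4 m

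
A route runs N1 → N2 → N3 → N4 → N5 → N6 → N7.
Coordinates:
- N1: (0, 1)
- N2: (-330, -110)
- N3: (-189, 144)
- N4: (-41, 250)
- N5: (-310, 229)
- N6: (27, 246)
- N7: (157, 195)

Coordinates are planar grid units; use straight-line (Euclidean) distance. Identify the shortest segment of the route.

Leg distances:
N1→N2: 348.2
N2→N3: 290.5
N3→N4: 182.0
N4→N5: 269.8
N5→N6: 337.4
N6→N7: 139.6
The shortest leg is N6–N7 at 139.6.

N6–N7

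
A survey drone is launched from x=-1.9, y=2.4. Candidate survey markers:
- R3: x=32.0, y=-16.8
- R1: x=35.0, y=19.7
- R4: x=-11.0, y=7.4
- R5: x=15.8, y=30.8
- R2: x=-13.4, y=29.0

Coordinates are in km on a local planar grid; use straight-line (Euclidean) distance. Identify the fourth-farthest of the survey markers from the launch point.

Distance to each, sorted:
R1: 40.8 km
R3: 39.0 km
R5: 33.5 km
R2: 29.0 km
R4: 10.4 km
The fourth-farthest is R2 at 29.0 km.

R2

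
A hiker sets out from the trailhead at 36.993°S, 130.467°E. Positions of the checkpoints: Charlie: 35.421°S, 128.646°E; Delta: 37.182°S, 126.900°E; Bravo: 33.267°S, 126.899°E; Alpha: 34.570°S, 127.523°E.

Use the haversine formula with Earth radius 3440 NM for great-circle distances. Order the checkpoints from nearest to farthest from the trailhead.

Charlie, Delta, Alpha, Bravo

Distance from the trailhead at 36.993°S, 130.467°E to each:
Charlie 35.421°S, 128.646°E: 129.2 NM
Delta 37.182°S, 126.900°E: 171.2 NM
Alpha 34.570°S, 127.523°E: 204.2 NM
Bravo 33.267°S, 126.899°E: 284.1 NM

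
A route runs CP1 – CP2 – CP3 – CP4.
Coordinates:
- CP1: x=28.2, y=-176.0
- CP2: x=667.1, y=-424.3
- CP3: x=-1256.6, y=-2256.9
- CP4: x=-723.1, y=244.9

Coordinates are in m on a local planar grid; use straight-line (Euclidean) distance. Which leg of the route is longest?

Leg distances:
CP1→CP2: 685.5 m
CP2→CP3: 2656.9 m
CP3→CP4: 2558.1 m
The longest leg is CP2–CP3 at 2656.9 m.

CP2–CP3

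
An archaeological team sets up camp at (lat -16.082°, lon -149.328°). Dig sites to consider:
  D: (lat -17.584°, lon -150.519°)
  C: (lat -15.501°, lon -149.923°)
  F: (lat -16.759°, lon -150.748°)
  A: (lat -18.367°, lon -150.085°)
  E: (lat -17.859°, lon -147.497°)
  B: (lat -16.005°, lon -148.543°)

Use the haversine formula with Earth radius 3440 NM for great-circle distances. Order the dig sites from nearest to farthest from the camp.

Computing each great-circle distance from (lat -16.082°, lon -149.328°):
B (lat -16.005°, lon -148.543°): 45.5 NM
C (lat -15.501°, lon -149.923°): 49.0 NM
F (lat -16.759°, lon -150.748°): 91.3 NM
D (lat -17.584°, lon -150.519°): 113.2 NM
A (lat -18.367°, lon -150.085°): 143.9 NM
E (lat -17.859°, lon -147.497°): 149.8 NM

B, C, F, D, A, E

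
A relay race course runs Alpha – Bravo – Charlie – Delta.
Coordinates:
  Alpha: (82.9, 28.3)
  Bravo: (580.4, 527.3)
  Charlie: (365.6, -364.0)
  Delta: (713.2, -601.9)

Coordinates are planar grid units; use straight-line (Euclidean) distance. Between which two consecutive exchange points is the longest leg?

Leg distances:
Alpha→Bravo: 704.6
Bravo→Charlie: 916.8
Charlie→Delta: 421.2
The longest leg is Bravo–Charlie at 916.8.

Bravo–Charlie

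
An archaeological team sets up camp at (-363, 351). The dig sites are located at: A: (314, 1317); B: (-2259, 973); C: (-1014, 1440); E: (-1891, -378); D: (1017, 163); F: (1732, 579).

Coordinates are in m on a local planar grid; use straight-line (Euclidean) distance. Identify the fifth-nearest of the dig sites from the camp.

B

Distance to each, sorted:
A: 1179.6 m
C: 1268.7 m
D: 1392.7 m
E: 1693.0 m
B: 1995.4 m
F: 2107.4 m
The fifth-nearest is B at 1995.4 m.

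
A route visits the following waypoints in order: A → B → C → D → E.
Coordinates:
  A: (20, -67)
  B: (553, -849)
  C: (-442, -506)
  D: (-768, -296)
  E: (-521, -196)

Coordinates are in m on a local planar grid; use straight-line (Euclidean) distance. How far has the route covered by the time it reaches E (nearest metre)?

2653 m

Leg distances:
A→B: 946.4 m  (cumulative 946.4 m)
B→C: 1052.5 m  (cumulative 1998.8 m)
C→D: 387.8 m  (cumulative 2386.6 m)
D→E: 266.5 m  (cumulative 2653.1 m)
Cumulative distance at E ≈ 2653 m.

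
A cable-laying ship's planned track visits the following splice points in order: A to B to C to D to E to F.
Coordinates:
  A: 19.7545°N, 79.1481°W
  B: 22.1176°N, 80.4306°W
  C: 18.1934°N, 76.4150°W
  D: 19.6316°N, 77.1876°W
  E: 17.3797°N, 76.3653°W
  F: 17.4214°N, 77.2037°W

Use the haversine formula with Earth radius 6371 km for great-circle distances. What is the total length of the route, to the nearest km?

Leg distances:
A→B: 294.6 km  (cumulative 294.6 km)
B→C: 605.0 km  (cumulative 899.6 km)
C→D: 179.4 km  (cumulative 1079.0 km)
D→E: 265.0 km  (cumulative 1343.9 km)
E→F: 89.1 km  (cumulative 1433.0 km)
Total route length ≈ 1433 km.

1433 km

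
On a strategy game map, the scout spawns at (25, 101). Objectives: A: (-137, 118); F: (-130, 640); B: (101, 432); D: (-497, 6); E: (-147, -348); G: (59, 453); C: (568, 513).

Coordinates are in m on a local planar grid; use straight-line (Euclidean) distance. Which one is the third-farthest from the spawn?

Distance to each, sorted:
C: 681.6 m
F: 560.8 m
D: 530.6 m
E: 480.8 m
G: 353.6 m
B: 339.6 m
A: 162.9 m
The third-farthest is D at 530.6 m.

D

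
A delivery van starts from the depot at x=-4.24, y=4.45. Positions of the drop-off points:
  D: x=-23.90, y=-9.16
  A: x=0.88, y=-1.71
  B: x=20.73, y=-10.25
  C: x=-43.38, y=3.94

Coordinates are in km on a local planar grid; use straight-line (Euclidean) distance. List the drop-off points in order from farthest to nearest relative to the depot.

C, B, D, A

Distances from the depot:
C x=-43.38, y=3.94: 39.1 km
B x=20.73, y=-10.25: 29.0 km
D x=-23.90, y=-9.16: 23.9 km
A x=0.88, y=-1.71: 8.0 km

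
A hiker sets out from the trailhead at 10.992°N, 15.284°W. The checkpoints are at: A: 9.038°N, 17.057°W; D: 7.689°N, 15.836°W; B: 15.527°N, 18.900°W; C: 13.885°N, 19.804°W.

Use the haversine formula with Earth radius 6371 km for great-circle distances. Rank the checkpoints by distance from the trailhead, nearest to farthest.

Distances from the trailhead:
A 9.038°N, 17.057°W: 291.4 km
D 7.689°N, 15.836°W: 372.2 km
C 13.885°N, 19.804°W: 586.8 km
B 15.527°N, 18.900°W: 638.2 km

A, D, C, B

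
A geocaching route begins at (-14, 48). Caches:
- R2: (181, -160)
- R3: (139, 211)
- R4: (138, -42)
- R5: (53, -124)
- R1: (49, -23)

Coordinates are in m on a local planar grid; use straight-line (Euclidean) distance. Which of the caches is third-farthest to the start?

R5

Distances from the start ((-14, 48)):
R2: 285.1 m
R3: 223.6 m
R5: 184.6 m
R4: 176.6 m
R1: 94.9 m
The third-farthest is R5 at 184.6 m.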